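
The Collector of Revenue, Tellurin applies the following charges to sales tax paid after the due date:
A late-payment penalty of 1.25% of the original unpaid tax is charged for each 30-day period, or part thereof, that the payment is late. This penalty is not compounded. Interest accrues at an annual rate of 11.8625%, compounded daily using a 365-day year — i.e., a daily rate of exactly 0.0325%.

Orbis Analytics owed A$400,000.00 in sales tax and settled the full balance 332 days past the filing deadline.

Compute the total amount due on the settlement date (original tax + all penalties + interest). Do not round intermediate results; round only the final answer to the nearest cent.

A$505,566.73

Penalty periods: ⌈332/30⌉ = 12; penalty = 12 × 1.25% × A$400,000.00 = A$60,000.00
Interest: A$400,000.00 × ((1 + 0.000325)^332 − 1) = A$400,000.00 × 0.11391682… = A$45,566.7276…
Total = A$400,000.00 + A$60,000.0000 + A$45,566.7276… = A$505,566.73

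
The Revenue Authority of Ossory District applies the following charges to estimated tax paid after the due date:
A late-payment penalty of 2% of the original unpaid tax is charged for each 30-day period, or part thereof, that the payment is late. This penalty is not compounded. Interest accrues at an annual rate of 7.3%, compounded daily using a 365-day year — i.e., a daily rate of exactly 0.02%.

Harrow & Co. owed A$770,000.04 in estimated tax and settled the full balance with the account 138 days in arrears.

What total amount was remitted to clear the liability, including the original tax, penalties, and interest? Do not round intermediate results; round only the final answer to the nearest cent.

Penalty periods: ⌈138/30⌉ = 5; penalty = 5 × 2% × A$770,000.04 = A$77,000.00…
Interest: A$770,000.04 × ((1 + 0.0002)^138 − 1) = A$770,000.04 × 0.02798157… = A$21,545.8112…
Total = A$770,000.04 + A$77,000.0040 + A$21,545.8112… = A$868,545.86

A$868,545.86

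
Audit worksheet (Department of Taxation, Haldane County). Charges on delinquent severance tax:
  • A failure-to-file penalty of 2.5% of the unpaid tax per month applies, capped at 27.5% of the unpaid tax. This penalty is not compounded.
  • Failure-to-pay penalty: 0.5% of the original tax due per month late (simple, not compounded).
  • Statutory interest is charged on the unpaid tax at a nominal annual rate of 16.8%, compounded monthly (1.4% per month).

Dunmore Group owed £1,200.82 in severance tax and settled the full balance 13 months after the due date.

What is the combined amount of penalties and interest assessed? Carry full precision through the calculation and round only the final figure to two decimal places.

£646.16

Failure-to-file: 13 × 2.5% × £1,200.82 = £390.27…, capped at 27.5% × £1,200.82 = £330.23…
Failure-to-pay penalty = 0.5% × £1,200.82 × 13 mo = £78.05…
Interest: £1,200.82 × ((1 + 0.014)^13 − 1) = £1,200.82 × 0.1981010… = £237.8836…
Penalties + interest = £408.2788 + £237.8836… = £646.16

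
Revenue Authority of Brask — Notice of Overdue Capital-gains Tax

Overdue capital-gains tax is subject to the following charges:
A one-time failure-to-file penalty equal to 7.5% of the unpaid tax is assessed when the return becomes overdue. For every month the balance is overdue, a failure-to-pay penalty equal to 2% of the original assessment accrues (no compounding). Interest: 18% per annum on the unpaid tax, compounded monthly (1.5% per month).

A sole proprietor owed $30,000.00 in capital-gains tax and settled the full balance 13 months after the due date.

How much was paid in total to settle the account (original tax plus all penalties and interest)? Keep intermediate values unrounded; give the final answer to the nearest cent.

$46,456.57

Failure-to-file penalty: 7.5% × $30,000.00 = $2,250.00
Failure-to-pay penalty = 2% × $30,000.00 × 13 mo = $7,800.00
Interest: $30,000.00 × ((1 + 0.015)^13 − 1) = $30,000.00 × 0.2135524… = $6,406.5733…
Total = $30,000.00 + $10,050.0000 + $6,406.5733… = $46,456.57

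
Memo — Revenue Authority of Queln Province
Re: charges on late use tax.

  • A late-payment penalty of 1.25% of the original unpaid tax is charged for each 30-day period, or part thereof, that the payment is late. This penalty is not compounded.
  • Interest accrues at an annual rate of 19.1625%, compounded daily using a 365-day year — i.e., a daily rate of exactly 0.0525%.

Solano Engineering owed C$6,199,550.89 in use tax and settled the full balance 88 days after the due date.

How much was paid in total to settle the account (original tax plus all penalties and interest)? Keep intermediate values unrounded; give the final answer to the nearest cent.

C$6,725,093.95

Penalty periods: ⌈88/30⌉ = 3; penalty = 3 × 1.25% × C$6,199,550.89 = C$232,483.16…
Interest: C$6,199,550.89 × ((1 + 0.000525)^88 − 1) = C$6,199,550.89 × 0.04727115… = C$293,059.9023…
Total = C$6,199,550.89 + C$232,483.1584… + C$293,059.9023… = C$6,725,093.95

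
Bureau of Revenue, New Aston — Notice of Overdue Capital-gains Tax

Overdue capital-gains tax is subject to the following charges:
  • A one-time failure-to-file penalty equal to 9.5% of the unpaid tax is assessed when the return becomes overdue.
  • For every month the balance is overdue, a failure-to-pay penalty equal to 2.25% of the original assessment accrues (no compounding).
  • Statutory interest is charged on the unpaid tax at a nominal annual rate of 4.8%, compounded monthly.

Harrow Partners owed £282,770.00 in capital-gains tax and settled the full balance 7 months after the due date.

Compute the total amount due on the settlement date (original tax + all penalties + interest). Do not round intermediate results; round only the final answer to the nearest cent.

Failure-to-file penalty: 9.5% × £282,770.00 = £26,863.15
Failure-to-pay penalty: 7 × 2.25% × £282,770.00 = £44,536.28…
Interest (4.8%/yr ÷ 12 = 0.4%/month): £282,770.00 × ((1 + 0.004)^7 − 1) = £8,013.2067…
Total = £282,770.00 + £71,399.4250 + £8,013.2067… = £362,182.63

£362,182.63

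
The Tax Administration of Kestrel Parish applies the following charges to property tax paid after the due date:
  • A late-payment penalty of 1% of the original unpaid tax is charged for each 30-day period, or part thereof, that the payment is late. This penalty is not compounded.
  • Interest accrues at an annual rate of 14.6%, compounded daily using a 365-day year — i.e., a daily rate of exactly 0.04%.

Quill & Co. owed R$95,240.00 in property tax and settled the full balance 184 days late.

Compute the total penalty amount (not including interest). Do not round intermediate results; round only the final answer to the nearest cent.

Penalty periods: ⌈184/30⌉ = 7; penalty = 7 × 1% × R$95,240.00 = R$6,666.80

R$6,666.80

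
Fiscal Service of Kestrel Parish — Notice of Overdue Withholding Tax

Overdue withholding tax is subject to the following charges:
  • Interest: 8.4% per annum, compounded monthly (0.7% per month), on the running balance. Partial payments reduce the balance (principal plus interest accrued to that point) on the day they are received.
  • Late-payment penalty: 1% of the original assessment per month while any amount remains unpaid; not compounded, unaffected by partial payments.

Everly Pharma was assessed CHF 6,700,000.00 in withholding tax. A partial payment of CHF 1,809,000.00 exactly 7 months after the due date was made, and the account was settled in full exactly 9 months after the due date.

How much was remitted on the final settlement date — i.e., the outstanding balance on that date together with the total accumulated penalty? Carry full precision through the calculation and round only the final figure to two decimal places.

CHF 5,902,699.24

Balance at month 7: CHF 6,700,000.0000 × (1 + 0.007)^7 = CHF 7,035,275.2989…
After CHF 1,809,000.00 payment: CHF 7,035,275.2989… − CHF 1,809,000.00 = CHF 5,226,275.2989…
Balance at month 9: CHF 5,226,275.2989… × (1 + 0.007)^2 = CHF 5,299,699.2406…
Penalty: 9 × 1% × CHF 6,700,000.00 = CHF 603,000.00
Final settlement = outstanding balance + penalty = CHF 5,299,699.2406… + CHF 603,000.00 = CHF 5,902,699.24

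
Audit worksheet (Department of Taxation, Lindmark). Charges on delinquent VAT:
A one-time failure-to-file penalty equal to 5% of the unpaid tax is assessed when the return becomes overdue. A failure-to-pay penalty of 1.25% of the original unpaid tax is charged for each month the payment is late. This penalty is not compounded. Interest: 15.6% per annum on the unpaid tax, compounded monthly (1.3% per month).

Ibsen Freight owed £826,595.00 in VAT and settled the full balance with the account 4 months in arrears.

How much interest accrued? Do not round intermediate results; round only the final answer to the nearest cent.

Interest: £826,595.00 × ((1 + 0.013)^4 − 1) = £826,595.00 × 0.0530228… = £43,828.3951…

£43,828.40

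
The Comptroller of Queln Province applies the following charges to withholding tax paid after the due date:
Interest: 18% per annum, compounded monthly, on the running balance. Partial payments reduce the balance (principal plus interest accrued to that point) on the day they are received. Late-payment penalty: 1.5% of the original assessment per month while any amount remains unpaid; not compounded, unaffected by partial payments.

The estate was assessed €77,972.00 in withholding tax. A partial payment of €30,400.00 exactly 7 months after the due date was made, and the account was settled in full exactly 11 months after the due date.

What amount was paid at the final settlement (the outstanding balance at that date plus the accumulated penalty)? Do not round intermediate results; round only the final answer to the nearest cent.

Monthly rate = 18% ÷ 12 = 1.5%
Balance at month 7: €77,972.0000 × (1 + 0.015)^7 = €86,536.8275…
After €30,400.00 payment: €86,536.8275… − €30,400.00 = €56,136.8275…
Balance at month 11: €56,136.8275… × (1 + 0.015)^4 = €59,581.5826…
Penalty: 11 × 1.5% × €77,972.00 = €12,865.38
Final settlement = outstanding balance + penalty = €59,581.5826… + €12,865.38 = €72,446.96

€72,446.96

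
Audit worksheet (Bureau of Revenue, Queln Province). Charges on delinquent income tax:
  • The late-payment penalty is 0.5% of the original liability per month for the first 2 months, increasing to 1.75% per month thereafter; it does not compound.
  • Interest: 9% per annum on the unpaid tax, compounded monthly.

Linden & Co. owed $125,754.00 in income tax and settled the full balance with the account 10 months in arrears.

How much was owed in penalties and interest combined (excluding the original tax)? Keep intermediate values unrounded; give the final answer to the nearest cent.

Penalty, months 1–2: 2 × 0.5% × $125,754.00 = $1,257.54
Penalty, months 3–10: 8 × 1.75% × $125,754.00 = $17,605.56
Interest (9%/yr ÷ 12 = 0.75%/month): $125,754.00 × ((1 + 0.0075)^10 − 1) = $9,756.3154…
Penalties + interest = $18,863.1000 + $9,756.3154… = $28,619.42

$28,619.42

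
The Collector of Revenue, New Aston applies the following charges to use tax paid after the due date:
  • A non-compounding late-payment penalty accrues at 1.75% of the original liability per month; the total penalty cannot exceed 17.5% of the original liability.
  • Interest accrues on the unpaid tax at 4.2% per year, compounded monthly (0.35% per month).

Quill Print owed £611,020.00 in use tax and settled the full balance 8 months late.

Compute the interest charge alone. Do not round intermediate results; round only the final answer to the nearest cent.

Interest: £611,020.00 × ((1 + 0.0035)^8 − 1) = £611,020.00 × 0.0283454… = £17,319.6134…

£17,319.61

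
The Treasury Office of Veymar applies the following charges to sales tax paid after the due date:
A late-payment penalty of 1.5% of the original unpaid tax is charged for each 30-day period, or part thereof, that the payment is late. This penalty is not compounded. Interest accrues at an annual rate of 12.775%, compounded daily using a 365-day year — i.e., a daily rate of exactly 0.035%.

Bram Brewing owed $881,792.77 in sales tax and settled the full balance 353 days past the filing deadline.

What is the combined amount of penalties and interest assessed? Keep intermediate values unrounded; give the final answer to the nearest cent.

Penalty periods: ⌈353/30⌉ = 12; penalty = 12 × 1.5% × $881,792.77 = $158,722.70…
Interest: $881,792.77 × ((1 + 0.00035)^353 − 1) = $881,792.77 × 0.13148212… = $115,939.9827…
Penalties + interest = $158,722.6986 + $115,939.9827… = $274,662.68

$274,662.68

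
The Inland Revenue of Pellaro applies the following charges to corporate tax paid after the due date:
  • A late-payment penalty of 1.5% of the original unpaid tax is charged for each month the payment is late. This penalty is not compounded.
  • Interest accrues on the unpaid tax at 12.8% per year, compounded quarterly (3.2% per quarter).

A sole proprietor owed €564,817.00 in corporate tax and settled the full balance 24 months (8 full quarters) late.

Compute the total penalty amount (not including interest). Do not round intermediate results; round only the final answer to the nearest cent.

Late-payment penalty: 24 × 1.5% × €564,817.00 = €203,334.12

€203,334.12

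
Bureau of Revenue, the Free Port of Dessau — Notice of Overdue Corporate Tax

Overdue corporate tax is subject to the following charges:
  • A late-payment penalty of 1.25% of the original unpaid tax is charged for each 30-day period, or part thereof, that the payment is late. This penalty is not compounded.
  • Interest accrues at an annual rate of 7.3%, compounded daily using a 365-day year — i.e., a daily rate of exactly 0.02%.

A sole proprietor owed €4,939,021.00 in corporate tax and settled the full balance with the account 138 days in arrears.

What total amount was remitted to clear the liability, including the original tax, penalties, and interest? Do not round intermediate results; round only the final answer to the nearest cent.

Penalty periods: ⌈138/30⌉ = 5; penalty = 5 × 1.25% × €4,939,021.00 = €308,688.81…
Interest: €4,939,021.00 × ((1 + 0.0002)^138 − 1) = €4,939,021.00 × 0.02798157… = €138,201.5695…
Total = €4,939,021.00 + €308,688.8125 + €138,201.5695… = €5,385,911.38

€5,385,911.38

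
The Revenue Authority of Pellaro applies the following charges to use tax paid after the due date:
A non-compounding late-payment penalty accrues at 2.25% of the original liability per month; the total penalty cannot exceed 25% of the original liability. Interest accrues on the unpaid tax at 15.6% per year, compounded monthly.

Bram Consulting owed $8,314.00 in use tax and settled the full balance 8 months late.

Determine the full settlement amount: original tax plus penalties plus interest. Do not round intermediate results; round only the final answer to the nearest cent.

$10,715.56

Penalty: 8 × 2.25% × $8,314.00 = $1,496.52 (below the 25% cap of $2,078.50)
Interest (15.6%/yr ÷ 12 = 1.3%/month): $8,314.00 × ((1 + 0.013)^8 − 1) = $905.0375…
Total = $8,314.00 + $1,496.5200 + $905.0375… = $10,715.56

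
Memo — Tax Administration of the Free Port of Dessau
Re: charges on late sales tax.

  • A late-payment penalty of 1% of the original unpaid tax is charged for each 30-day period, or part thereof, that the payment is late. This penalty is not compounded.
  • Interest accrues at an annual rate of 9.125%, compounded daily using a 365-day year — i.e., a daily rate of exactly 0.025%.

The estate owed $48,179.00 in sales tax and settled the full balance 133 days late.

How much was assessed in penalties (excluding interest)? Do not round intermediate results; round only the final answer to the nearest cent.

$2,408.95

Penalty periods: ⌈133/30⌉ = 5; penalty = 5 × 1% × $48,179.00 = $2,408.95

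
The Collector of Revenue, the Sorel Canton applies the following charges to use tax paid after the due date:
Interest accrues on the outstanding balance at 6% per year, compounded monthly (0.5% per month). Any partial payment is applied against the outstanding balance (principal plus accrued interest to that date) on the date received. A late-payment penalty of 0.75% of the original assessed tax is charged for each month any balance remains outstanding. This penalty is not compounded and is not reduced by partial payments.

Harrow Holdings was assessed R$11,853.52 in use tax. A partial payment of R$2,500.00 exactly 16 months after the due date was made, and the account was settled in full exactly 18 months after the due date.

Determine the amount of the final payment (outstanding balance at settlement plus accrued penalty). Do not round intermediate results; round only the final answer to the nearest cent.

R$12,042.07

Balance at month 16: R$11,853.5200 × (1 + 0.005)^16 = R$12,838.2056…
After R$2,500.00 payment: R$12,838.2056… − R$2,500.00 = R$10,338.2056…
Balance at month 18: R$10,338.2056… × (1 + 0.005)^2 = R$10,441.8461…
Penalty: 18 × 0.75% × R$11,853.52 = R$1,600.23…
Final settlement = outstanding balance + penalty = R$10,441.8461… + R$1,600.23… = R$12,042.07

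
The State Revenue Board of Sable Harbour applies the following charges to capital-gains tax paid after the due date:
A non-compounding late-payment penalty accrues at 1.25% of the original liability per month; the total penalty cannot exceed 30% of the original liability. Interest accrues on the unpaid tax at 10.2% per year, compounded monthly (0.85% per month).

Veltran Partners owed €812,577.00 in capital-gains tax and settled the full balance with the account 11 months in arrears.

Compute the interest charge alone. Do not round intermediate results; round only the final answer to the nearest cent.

€79,288.68

Interest: €812,577.00 × ((1 + 0.0085)^11 − 1) = €812,577.00 × 0.0975768… = €79,288.6829…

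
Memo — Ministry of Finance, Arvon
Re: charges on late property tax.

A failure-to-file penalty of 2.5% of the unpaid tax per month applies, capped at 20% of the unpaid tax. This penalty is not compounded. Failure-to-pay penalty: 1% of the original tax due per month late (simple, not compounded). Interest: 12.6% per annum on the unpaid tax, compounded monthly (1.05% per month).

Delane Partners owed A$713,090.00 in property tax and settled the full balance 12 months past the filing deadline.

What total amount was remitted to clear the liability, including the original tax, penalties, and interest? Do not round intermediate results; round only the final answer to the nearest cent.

Failure-to-file: 12 × 2.5% × A$713,090.00 = A$213,927.00, capped at 20% × A$713,090.00 = A$142,618.00
Failure-to-pay penalty = 1% × A$713,090.00 × 12 mo = A$85,570.80
Interest: A$713,090.00 × ((1 + 0.0105)^12 − 1) = A$713,090.00 × 0.1335373… = A$95,224.1108…
Total = A$713,090.00 + A$228,188.8000 + A$95,224.1108… = A$1,036,502.91

A$1,036,502.91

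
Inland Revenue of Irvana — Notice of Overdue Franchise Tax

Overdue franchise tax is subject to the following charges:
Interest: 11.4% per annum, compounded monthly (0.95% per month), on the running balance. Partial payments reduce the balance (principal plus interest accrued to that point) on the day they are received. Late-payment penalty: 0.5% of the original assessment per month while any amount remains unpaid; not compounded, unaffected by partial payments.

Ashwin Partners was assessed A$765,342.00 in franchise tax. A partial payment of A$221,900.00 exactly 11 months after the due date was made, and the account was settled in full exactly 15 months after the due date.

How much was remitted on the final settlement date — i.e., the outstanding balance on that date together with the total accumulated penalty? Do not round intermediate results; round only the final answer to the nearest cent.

A$708,910.59

Balance at month 11: A$765,342.0000 × (1 + 0.0095)^11 = A$849,229.5607…
After A$221,900.00 payment: A$849,229.5607… − A$221,900.00 = A$627,329.5607…
Balance at month 15: A$627,329.5607… × (1 + 0.0095)^4 = A$651,509.9395…
Penalty: 15 × 0.5% × A$765,342.00 = A$57,400.65
Final settlement = outstanding balance + penalty = A$651,509.9395… + A$57,400.65 = A$708,910.59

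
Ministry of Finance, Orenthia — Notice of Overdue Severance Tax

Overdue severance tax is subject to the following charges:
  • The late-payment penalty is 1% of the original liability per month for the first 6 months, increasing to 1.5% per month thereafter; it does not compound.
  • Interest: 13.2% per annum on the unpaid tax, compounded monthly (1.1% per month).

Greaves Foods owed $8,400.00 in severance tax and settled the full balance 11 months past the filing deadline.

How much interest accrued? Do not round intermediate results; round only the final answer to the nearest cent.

Interest: $8,400.00 × ((1 + 0.011)^11 − 1) = $8,400.00 × 0.1278795… = $1,074.1880…

$1,074.19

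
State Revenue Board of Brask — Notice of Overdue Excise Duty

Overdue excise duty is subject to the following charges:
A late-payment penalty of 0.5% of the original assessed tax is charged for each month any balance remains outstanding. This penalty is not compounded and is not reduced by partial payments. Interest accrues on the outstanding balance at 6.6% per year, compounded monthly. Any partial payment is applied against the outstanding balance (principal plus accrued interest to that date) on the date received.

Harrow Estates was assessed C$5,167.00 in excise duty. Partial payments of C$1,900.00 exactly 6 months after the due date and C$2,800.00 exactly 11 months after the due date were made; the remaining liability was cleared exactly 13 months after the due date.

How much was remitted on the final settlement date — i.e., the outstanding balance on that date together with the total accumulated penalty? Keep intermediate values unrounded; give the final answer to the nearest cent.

C$1,079.48

Monthly rate = 6.6% ÷ 12 = 0.55%
Balance at month 6: C$5,167.0000 × (1 + 0.0055)^6 = C$5,339.8728…
After C$1,900.00 payment: C$5,339.8728… − C$1,900.00 = C$3,439.8728…
Balance at month 11: C$3,439.8728… × (1 + 0.0055)^5 = C$3,535.5156…
After C$2,800.00 payment: C$3,535.5156… − C$2,800.00 = C$735.5156…
Balance at month 13: C$735.5156… × (1 + 0.0055)^2 = C$743.6285…
Penalty: 13 × 0.5% × C$5,167.00 = C$335.86…
Final settlement = outstanding balance + penalty = C$743.6285… + C$335.86… = C$1,079.48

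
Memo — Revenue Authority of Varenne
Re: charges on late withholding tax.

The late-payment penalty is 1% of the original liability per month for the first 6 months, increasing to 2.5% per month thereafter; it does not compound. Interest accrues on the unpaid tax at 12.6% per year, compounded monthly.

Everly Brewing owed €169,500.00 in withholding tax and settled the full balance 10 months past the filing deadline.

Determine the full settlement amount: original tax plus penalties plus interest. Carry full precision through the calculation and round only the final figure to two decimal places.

€215,282.42

Penalty, months 1–6: 6 × 1% × €169,500.00 = €10,170.00
Penalty, months 7–10: 4 × 2.5% × €169,500.00 = €16,950.00
Interest (12.6%/yr ÷ 12 = 1.05%/month): €169,500.00 × ((1 + 0.0105)^10 − 1) = €18,662.4161…
Total = €169,500.00 + €27,120.0000 + €18,662.4161… = €215,282.42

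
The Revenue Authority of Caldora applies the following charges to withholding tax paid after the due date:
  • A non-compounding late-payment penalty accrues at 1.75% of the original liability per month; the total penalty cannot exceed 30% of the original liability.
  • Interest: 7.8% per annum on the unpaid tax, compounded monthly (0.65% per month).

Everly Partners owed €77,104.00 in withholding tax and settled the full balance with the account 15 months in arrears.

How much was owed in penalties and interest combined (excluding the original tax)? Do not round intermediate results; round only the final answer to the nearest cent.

€28,109.32

Penalty: 15 × 1.75% × €77,104.00 = €20,239.80 (below the 30% cap of €23,131.20)
Interest: €77,104.00 × ((1 + 0.0065)^15 − 1) = €77,104.00 × 0.1020637… = €7,869.5177…
Penalties + interest = €20,239.8000 + €7,869.5177… = €28,109.32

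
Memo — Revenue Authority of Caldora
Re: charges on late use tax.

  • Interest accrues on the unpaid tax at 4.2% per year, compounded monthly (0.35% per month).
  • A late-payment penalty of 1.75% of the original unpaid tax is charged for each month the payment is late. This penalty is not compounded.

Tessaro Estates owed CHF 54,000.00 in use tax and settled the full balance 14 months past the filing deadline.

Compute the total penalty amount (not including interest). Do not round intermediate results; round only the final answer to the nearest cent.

CHF 13,230.00

Late-payment penalty = 1.75% × CHF 54,000.00 × 14 mo = CHF 13,230.00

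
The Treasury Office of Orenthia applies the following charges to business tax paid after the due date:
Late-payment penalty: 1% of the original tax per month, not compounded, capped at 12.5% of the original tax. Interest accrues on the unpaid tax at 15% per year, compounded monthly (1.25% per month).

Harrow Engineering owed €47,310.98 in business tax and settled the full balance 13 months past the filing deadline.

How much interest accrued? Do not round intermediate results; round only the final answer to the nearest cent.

Interest: €47,310.98 × ((1 + 0.0125)^13 − 1) = €47,310.98 × 0.1752639… = €8,291.9092…

€8,291.91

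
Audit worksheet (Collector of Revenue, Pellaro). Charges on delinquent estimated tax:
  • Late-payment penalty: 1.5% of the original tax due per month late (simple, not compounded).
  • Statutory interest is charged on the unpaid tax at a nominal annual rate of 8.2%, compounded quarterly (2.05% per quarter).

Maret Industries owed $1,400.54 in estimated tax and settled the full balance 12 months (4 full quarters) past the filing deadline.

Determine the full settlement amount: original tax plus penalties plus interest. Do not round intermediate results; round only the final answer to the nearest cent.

$1,771.06

Late-payment penalty: 12 × 1.5% × $1,400.54 = $252.10…
Interest: $1,400.54 × ((1 + 0.0205)^4 − 1) = $1,400.54 × 0.0845561… = $118.4243…
Total = $1,400.54 + $252.0972 + $118.4243… = $1,771.06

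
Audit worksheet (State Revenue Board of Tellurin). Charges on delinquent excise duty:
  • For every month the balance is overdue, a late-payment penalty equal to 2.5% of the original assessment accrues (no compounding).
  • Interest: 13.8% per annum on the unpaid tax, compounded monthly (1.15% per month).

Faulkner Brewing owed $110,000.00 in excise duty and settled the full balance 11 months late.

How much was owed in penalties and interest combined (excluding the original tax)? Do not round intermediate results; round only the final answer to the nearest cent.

$44,993.36

Late-payment penalty: 11 × 2.5% × $110,000.00 = $30,250.00
Interest: $110,000.00 × ((1 + 0.0115)^11 − 1) = $110,000.00 × 0.1340306… = $14,743.3616…
Penalties + interest = $30,250.0000 + $14,743.3616… = $44,993.36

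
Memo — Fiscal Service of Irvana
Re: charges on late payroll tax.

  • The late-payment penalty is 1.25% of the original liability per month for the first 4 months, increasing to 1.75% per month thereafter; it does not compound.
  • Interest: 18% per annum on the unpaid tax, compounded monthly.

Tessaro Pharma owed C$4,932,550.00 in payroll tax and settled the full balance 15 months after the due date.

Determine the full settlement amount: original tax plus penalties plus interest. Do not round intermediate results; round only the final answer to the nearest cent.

Penalty, months 1–4: 4 × 1.25% × C$4,932,550.00 = C$246,627.50
Penalty, months 5–15: 11 × 1.75% × C$4,932,550.00 = C$949,515.88…
Interest (18%/yr ÷ 12 = 1.5%/month): C$4,932,550.00 × ((1 + 0.015)^15 − 1) = C$1,234,282.1804…
Total = C$4,932,550.00 + C$1,196,143.3750 + C$1,234,282.1804… = C$7,362,975.56

C$7,362,975.56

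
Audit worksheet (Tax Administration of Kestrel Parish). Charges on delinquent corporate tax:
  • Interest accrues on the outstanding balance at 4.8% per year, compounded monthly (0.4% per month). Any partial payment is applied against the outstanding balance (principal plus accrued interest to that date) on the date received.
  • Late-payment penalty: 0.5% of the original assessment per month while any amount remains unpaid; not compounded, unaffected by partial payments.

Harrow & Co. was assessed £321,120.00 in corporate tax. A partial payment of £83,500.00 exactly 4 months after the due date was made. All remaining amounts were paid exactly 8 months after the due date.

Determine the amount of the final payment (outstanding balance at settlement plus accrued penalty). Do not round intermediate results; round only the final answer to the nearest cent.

£259,541.62

Balance at month 4: £321,120.0000 × (1 + 0.004)^4 = £326,288.8298…
After £83,500.00 payment: £326,288.8298… − £83,500.00 = £242,788.8298…
Balance at month 8: £242,788.8298… × (1 + 0.004)^4 = £246,696.8210…
Penalty: 8 × 0.5% × £321,120.00 = £12,844.80
Final settlement = outstanding balance + penalty = £246,696.8210… + £12,844.80 = £259,541.62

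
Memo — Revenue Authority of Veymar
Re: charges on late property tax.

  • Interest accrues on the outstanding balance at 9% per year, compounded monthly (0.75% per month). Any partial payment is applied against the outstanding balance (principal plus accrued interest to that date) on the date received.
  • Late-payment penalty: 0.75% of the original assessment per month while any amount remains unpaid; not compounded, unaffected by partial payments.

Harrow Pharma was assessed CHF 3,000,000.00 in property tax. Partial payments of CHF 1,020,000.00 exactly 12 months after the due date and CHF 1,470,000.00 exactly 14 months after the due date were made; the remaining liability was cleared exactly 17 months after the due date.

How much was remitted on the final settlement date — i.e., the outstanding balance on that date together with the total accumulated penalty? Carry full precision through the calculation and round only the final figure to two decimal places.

CHF 1,226,681.91

Balance at month 12: CHF 3,000,000.0000 × (1 + 0.0075)^12 = CHF 3,281,420.6930…
After CHF 1,020,000.00 payment: CHF 3,281,420.6930… − CHF 1,020,000.00 = CHF 2,261,420.6930…
Balance at month 14: CHF 2,261,420.6930… × (1 + 0.0075)^2 = CHF 2,295,469.2083…
After CHF 1,470,000.00 payment: CHF 2,295,469.2083… − CHF 1,470,000.00 = CHF 825,469.2083…
Balance at month 17: CHF 825,469.2083… × (1 + 0.0075)^3 = CHF 844,181.9117…
Penalty: 17 × 0.75% × CHF 3,000,000.00 = CHF 382,500.00
Final settlement = outstanding balance + penalty = CHF 844,181.9117… + CHF 382,500.00 = CHF 1,226,681.91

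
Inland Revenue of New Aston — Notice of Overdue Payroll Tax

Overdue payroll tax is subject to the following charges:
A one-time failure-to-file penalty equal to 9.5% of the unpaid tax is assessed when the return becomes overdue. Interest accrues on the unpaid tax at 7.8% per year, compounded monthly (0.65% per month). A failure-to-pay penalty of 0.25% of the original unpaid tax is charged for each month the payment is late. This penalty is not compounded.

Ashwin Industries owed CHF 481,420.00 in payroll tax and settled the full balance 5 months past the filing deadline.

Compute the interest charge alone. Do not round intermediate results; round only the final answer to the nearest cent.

Interest: CHF 481,420.00 × ((1 + 0.0065)^5 − 1) = CHF 481,420.00 × 0.0329253… = CHF 15,850.8764…

CHF 15,850.88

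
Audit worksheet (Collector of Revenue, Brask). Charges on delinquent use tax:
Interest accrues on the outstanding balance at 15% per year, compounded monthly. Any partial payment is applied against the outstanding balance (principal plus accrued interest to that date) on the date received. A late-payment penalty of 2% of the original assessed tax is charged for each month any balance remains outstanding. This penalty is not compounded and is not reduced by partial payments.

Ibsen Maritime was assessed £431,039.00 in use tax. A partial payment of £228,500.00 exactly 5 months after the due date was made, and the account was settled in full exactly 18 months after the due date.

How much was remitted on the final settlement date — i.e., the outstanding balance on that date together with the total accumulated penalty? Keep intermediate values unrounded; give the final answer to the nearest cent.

£425,673.86

Monthly rate = 15% ÷ 12 = 1.25%
Balance at month 5: £431,039.0000 × (1 + 0.0125)^5 = £458,660.9074…
After £228,500.00 payment: £458,660.9074… − £228,500.00 = £230,160.9074…
Balance at month 18: £230,160.9074… × (1 + 0.0125)^13 = £270,499.8170…
Penalty: 18 × 2% × £431,039.00 = £155,174.04
Final settlement = outstanding balance + penalty = £270,499.8170… + £155,174.04 = £425,673.86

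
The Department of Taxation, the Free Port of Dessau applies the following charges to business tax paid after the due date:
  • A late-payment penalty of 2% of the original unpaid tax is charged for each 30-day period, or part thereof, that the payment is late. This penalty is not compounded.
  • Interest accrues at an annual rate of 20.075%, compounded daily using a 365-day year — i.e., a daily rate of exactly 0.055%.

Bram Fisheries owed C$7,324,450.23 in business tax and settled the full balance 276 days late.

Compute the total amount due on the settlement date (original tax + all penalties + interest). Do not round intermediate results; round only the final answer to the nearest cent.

C$9,989,662.82

Penalty periods: ⌈276/30⌉ = 10; penalty = 10 × 2% × C$7,324,450.23 = C$1,464,890.05…
Interest: C$7,324,450.23 × ((1 + 0.00055)^276 − 1) = C$7,324,450.23 × 0.16387886… = C$1,200,322.5416…
Total = C$7,324,450.23 + C$1,464,890.0460 + C$1,200,322.5416… = C$9,989,662.82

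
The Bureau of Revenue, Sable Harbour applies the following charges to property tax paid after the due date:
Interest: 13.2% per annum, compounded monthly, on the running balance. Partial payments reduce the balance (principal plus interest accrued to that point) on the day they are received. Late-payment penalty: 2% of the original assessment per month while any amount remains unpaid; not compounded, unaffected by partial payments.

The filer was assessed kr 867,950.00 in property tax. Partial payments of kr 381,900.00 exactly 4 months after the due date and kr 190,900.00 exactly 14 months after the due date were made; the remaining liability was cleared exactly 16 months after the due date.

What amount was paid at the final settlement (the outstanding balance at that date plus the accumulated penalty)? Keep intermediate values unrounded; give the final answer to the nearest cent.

kr 681,128.32

Monthly rate = 13.2% ÷ 12 = 1.1%
Balance at month 4: kr 867,950.0000 × (1 + 0.011)^4 = kr 906,774.5654…
After kr 381,900.00 payment: kr 906,774.5654… − kr 381,900.00 = kr 524,874.5654…
Balance at month 14: kr 524,874.5654… × (1 + 0.011)^10 = kr 585,554.1778…
After kr 190,900.00 payment: kr 585,554.1778… − kr 190,900.00 = kr 394,654.1778…
Balance at month 16: kr 394,654.1778… × (1 + 0.011)^2 = kr 403,384.3229…
Penalty: 16 × 2% × kr 867,950.00 = kr 277,744.00
Final settlement = outstanding balance + penalty = kr 403,384.3229… + kr 277,744.00 = kr 681,128.32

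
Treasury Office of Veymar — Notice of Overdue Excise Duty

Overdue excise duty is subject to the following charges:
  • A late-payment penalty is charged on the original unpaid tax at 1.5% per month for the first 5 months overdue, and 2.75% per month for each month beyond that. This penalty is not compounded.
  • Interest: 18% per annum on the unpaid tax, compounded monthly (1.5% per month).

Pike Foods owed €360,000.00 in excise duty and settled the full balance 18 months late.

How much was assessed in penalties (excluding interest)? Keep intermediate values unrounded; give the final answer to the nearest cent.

Penalty, months 1–5: 5 × 1.5% × €360,000.00 = €27,000.00
Penalty, months 6–18: 13 × 2.75% × €360,000.00 = €128,700.00
Total penalty = €27,000.00 + €128,700.00 = €155,700.00

€155,700.00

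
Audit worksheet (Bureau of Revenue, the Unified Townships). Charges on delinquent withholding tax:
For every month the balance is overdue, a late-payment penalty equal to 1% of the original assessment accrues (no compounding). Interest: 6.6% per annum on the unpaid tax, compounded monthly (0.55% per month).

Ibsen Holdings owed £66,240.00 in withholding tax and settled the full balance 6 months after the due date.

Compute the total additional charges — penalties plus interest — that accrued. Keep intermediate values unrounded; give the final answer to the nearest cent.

£6,190.60

Late-payment penalty: 6 × 1% × £66,240.00 = £3,974.40
Interest: £66,240.00 × ((1 + 0.0055)^6 − 1) = £66,240.00 × 0.0334571… = £2,216.1977…
Penalties + interest = £3,974.4000 + £2,216.1977… = £6,190.60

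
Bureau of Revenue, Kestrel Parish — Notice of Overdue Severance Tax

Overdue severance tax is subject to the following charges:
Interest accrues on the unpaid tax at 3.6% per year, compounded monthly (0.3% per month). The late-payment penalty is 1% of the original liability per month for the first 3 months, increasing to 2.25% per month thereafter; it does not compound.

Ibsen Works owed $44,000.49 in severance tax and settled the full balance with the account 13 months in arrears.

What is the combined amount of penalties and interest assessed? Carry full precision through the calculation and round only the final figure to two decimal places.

$12,967.37

Penalty, months 1–3: 3 × 1% × $44,000.49 = $1,320.01…
Penalty, months 4–13: 10 × 2.25% × $44,000.49 = $9,900.11…
Interest: $44,000.49 × ((1 + 0.003)^13 − 1) = $44,000.49 × 0.0397098… = $1,747.2498…
Penalties + interest = $11,220.1250… + $1,747.2498… = $12,967.37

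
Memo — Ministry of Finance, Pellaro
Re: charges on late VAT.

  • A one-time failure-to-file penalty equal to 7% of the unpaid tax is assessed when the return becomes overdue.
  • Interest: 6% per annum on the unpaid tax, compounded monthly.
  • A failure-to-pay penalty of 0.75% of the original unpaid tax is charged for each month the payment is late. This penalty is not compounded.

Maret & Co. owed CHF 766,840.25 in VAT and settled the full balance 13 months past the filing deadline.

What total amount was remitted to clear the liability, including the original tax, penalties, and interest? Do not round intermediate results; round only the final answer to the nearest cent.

Failure-to-file penalty: 7% × CHF 766,840.25 = CHF 53,678.82…
Failure-to-pay penalty: 13 × 0.75% × CHF 766,840.25 = CHF 74,766.92…
Interest (6%/yr ÷ 12 = 0.5%/month): CHF 766,840.25 × ((1 + 0.005)^13 − 1) = CHF 51,367.7151…
Total = CHF 766,840.25 + CHF 128,445.7419… + CHF 51,367.7151… = CHF 946,653.71

CHF 946,653.71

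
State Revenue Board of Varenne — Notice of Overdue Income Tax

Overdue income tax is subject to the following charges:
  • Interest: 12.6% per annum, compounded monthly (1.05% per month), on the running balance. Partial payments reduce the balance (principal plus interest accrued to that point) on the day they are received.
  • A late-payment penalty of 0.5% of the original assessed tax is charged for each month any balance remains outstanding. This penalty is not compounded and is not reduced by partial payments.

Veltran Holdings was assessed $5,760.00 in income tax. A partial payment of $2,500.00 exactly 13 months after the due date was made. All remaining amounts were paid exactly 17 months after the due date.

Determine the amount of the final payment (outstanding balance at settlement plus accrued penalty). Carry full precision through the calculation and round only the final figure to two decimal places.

$4,762.17

Balance at month 13: $5,760.0000 × (1 + 0.0105)^13 = $6,597.7312…
After $2,500.00 payment: $6,597.7312… − $2,500.00 = $4,097.7312…
Balance at month 17: $4,097.7312… × (1 + 0.0105)^4 = $4,272.5655…
Penalty: 17 × 0.5% × $5,760.00 = $489.60
Final settlement = outstanding balance + penalty = $4,272.5655… + $489.60 = $4,762.17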